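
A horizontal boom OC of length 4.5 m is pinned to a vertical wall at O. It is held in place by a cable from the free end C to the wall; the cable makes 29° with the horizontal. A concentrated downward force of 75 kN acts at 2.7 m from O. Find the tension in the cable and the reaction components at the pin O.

T = 92.82 kN, O_x = 81.18 kN, O_y = 30.00 kN

ΣM about O: T·sin29°·4.5 − 75·2.7 = 0 → T = 202.5/(4.5·0.48481) = 92.8199 ≈ 92.82 kN.
ΣF_x = 0: O_x − T·cos29° = 0 → O_x = 92.8199 × 0.87462 = 81.18 kN.
ΣF_y = 0: O_y + T·sin29° − 75 = 0 → O_y = 75 − 92.8199 × 0.48481 = 30.00 kN.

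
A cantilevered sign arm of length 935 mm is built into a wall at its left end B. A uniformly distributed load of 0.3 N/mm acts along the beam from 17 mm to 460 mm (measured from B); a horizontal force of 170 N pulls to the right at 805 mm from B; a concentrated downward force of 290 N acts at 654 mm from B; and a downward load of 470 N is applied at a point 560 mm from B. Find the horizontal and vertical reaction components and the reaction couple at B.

B_x = -170.0 N, B_y = 892.9 N, M_B = 484600 N·mm

Resultant of the distributed load: 0.3 × 443 = 132.9 N at 238.5 mm from B.
ΣF_x = 0: B_x + 170 = 0 → B_x = -170.0 N.
ΣF_y = 0: B_y − 0.3·443 − 290 − 470 = 0 → B_y = 892.9 N.
ΣM about B: M_B − (0.3·443)·238.5 − 290·654 − 470·560 = 0 → M_B = 484600 N·mm.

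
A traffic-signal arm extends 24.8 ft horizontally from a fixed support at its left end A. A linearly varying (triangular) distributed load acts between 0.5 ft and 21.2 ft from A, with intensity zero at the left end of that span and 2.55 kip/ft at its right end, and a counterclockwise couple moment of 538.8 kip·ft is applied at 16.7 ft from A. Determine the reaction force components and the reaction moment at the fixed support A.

A_x = 0, A_y = 26.39 kip, M_A = -161.4 kip·ft

Resultant of the triangular load: ½ × 2.55 × 20.7 = 26.3925 kip, acting at 14.3 ft from A (one-third of the span from the peak).
ΣF_x = 0: A_x = 0.
ΣF_y = 0: A_y − ½·2.55·20.7 = 0 → A_y = 26.39 kip.
ΣM about A: M_A − (½·2.55·20.7)·14.3 + 538.8 = 0 → M_A = -161.4 kip·ft.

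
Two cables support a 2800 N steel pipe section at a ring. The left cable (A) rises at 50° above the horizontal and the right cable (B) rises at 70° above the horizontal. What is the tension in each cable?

T_A = 1106 N, T_B = 2078 N

ΣF_x = 0: −T_A·cos50° + T_B·cos70° = 0 → T_B = 1.87939·T_A.
ΣF_y = 0: T_A·sin50° + T_B·sin70° = 2800.
Substitute: T_A·(0.766044 + 1.87939·0.939693) = 2800 → T_A = 1105.8 ≈ 1106 N.
Then T_B = 1.87939 × 1105.8 = 2078 N.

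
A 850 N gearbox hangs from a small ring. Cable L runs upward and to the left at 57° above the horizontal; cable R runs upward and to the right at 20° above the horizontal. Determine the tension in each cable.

ΣF_x = 0: −T_L·cos57° + T_R·cos20° = 0 → T_R = 0.579593·T_L.
ΣF_y = 0: T_L·sin57° + T_R·sin20° = 850.
Substitute: T_L·(0.838671 + 0.579593·0.34202) = 850 → T_L = 819.748 ≈ 819.7 N.
Then T_R = 0.579593 × 819.748 = 475.1 N.

T_L = 819.7 N, T_R = 475.1 N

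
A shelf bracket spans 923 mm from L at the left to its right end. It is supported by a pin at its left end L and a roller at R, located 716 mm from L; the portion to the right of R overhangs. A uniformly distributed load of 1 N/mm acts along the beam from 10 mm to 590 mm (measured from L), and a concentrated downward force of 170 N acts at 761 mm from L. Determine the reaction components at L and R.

Resultant of the distributed load: 1 × 580 = 580 N at 300 mm from L.
ΣM about L: R_y·716 − (1·580)·300 − 170·761 = 0 → R_y = 303370/716 = 423.701 ≈ 423.7 N.
ΣF_y = 0: L_y + 423.701 − 1·580 − 170 = 0 → L_y = 326.3 N.
ΣF_x = 0: no horizontal applied forces, so L_x = 0.

L_x = 0, L_y = 326.3 N, R_y = 423.7 N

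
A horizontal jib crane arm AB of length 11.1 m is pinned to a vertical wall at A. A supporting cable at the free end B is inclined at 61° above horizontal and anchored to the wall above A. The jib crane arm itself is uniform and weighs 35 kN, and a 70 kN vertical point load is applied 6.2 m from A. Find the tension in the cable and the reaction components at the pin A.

ΣM about A: T·sin61°·11.1 − 35·5.55 − 70·6.2 = 0 → T = 628.25/(11.1·0.87462) = 64.7128 ≈ 64.71 kN.
ΣF_x = 0: A_x − T·cos61° = 0 → A_x = 64.7128 × 0.48481 = 31.37 kN.
ΣF_y = 0: A_y + T·sin61° − 35 − 70 = 0 → A_y = 105 − 64.7128 × 0.87462 = 48.40 kN.

T = 64.71 kN, A_x = 31.37 kN, A_y = 48.40 kN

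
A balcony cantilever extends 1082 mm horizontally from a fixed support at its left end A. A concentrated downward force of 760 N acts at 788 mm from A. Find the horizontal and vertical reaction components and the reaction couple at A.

ΣF_x = 0: A_x = 0.
ΣF_y = 0: A_y − 760 = 0 → A_y = 760.0 N.
ΣM about A: M_A − 760·788 = 0 → M_A = 598900 N·mm.

A_x = 0, A_y = 760.0 N, M_A = 598900 N·mm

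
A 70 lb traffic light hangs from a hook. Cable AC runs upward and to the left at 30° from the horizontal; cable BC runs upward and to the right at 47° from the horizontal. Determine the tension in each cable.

ΣF_x = 0: −T_AC·cos30° + T_BC·cos47° = 0 → T_BC = 1.26984·T_AC.
ΣF_y = 0: T_AC·sin30° + T_BC·sin47° = 70.
Substitute: T_AC·(0.5 + 1.26984·0.731354) = 70 → T_AC = 48.9955 ≈ 49.00 lb.
Then T_BC = 1.26984 × 48.9955 = 62.22 lb.

T_AC = 49.00 lb, T_BC = 62.22 lb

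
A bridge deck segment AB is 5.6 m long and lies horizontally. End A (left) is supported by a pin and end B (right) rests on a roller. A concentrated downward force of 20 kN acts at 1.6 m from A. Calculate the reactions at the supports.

A_x = 0, A_y = 14.29 kN, B_y = 5.714 kN

ΣM about A: B_y·5.6 − 20·1.6 = 0 → B_y = 32/5.6 = 5.71429 ≈ 5.714 kN.
ΣF_y = 0: A_y + 5.71429 − 20 = 0 → A_y = 14.29 kN.
ΣF_x = 0: no horizontal applied forces, so A_x = 0.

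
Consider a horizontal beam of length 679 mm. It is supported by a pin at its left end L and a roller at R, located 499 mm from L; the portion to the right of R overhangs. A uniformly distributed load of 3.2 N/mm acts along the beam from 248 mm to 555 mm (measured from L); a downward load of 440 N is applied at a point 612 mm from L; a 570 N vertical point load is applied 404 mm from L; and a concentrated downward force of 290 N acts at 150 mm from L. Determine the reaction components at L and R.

Resultant of the distributed load: 3.2 × 307 = 982.4 N at 401.5 mm from L.
ΣM about L: R_y·499 − (3.2·307)·401.5 − 440·612 − 570·404 − 290·150 = 0 → R_y = 937493.6/499 = 1878.74 ≈ 1879 N.
ΣF_y = 0: L_y + 1878.74 − 3.2·307 − 440 − 570 − 290 = 0 → L_y = 403.7 N.
ΣF_x = 0: no horizontal applied forces, so L_x = 0.

L_x = 0, L_y = 403.7 N, R_y = 1879 N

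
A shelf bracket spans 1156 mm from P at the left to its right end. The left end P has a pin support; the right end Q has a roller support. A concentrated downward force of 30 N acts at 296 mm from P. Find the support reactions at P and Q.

Taking moments about P: Q_y·1156 − 30·296 = 0 → Q_y = 8880/1156 = 7.68166 ≈ 7.682 N.
ΣF_y = 0: P_y + 7.68166 − 30 = 0 → P_y = 22.32 N.
ΣF_x = 0: no horizontal applied forces, so P_x = 0.

P_x = 0, P_y = 22.32 N, Q_y = 7.682 N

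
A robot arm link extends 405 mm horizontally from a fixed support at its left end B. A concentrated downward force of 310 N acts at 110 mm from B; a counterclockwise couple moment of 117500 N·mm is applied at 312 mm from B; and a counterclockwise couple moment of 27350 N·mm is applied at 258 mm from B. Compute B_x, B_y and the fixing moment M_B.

ΣF_x = 0: B_x = 0.
ΣF_y = 0: B_y − 310 = 0 → B_y = 310.0 N.
ΣM about B: M_B − 310·110 + 117500 + 27350 = 0 → M_B = -110800 N·mm.

B_x = 0, B_y = 310.0 N, M_B = -110800 N·mm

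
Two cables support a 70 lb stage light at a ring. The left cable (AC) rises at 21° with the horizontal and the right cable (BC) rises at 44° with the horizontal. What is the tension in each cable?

ΣF_x = 0: −T_AC·cos21° + T_BC·cos44° = 0 → T_BC = 1.29783·T_AC.
ΣF_y = 0: T_AC·sin21° + T_BC·sin44° = 70.
Substitute: T_AC·(0.358368 + 1.29783·0.694658) = 70 → T_AC = 55.5593 ≈ 55.56 lb.
Then T_BC = 1.29783 × 55.5593 = 72.11 lb.

T_AC = 55.56 lb, T_BC = 72.11 lb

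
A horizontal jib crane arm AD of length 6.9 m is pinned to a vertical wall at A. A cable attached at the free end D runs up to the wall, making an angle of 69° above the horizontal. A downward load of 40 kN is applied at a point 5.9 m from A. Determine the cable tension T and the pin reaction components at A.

ΣM about A: T·sin69°·6.9 − 40·5.9 = 0 → T = 236/(6.9·0.93358) = 36.6363 ≈ 36.64 kN.
ΣF_x = 0: A_x − T·cos69° = 0 → A_x = 36.6363 × 0.358368 = 13.13 kN.
ΣF_y = 0: A_y + T·sin69° − 40 = 0 → A_y = 40 − 36.6363 × 0.93358 = 5.797 kN.

T = 36.64 kN, A_x = 13.13 kN, A_y = 5.797 kN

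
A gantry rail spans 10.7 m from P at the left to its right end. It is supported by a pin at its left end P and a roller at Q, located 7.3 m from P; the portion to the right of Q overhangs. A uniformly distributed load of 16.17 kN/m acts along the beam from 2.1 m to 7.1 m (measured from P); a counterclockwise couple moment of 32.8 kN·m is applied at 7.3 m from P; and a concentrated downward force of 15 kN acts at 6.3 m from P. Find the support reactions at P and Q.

P_x = 0, P_y = 36.45 kN, Q_y = 59.40 kN

Resultant of the distributed load: 16.17 × 5 = 80.85 kN at 4.6 m from P.
Moments about P: Q_y·7.3 − (16.17·5)·4.6 + 32.8 − 15·6.3 = 0 → Q_y = 433.61/7.3 = 59.3986 ≈ 59.40 kN.
ΣF_y = 0: P_y + 59.3986 − 16.17·5 − 15 = 0 → P_y = 36.45 kN.
ΣF_x = 0: no horizontal applied forces, so P_x = 0.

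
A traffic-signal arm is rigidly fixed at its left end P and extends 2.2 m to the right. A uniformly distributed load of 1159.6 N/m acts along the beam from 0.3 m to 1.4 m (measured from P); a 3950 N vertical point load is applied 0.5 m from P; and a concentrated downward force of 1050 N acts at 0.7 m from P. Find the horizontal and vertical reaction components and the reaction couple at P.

Resultant of the distributed load: 1159.6 × 1.1 = 1275.56 N at 0.85 m from P.
ΣF_x = 0: P_x = 0.
ΣF_y = 0: P_y − 1159.6·1.1 − 3950 − 1050 = 0 → P_y = 6276 N.
ΣM about P: M_P − (1159.6·1.1)·0.85 − 3950·0.5 − 1050·0.7 = 0 → M_P = 3794 N·m.

P_x = 0, P_y = 6276 N, M_P = 3794 N·m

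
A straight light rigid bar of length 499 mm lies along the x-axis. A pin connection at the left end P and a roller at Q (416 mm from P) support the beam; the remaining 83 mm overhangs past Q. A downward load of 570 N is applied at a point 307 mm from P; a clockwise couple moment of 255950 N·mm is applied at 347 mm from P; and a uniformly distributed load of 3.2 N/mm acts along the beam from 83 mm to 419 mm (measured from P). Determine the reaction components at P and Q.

Resultant of the distributed load: 3.2 × 336 = 1075.2 N at 251 mm from P.
ΣM about P: Q_y·416 − 570·307 − 255950 − (3.2·336)·251 = 0 → Q_y = 700815.2/416 = 1684.65 ≈ 1685 N.
ΣF_y = 0: P_y + 1684.65 − 570 − 3.2·336 = 0 → P_y = -39.45 N.
ΣF_x = 0: no horizontal applied forces, so P_x = 0.

P_x = 0, P_y = -39.45 N, Q_y = 1685 N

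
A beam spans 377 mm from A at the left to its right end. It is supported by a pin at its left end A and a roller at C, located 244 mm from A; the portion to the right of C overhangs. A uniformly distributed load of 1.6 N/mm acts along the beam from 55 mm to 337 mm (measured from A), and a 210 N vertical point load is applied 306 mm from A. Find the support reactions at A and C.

Resultant of the distributed load: 1.6 × 282 = 451.2 N at 196 mm from A.
Moments about A: C_y·244 − (1.6·282)·196 − 210·306 = 0 → C_y = 152695.2/244 = 625.8 N.
ΣF_y = 0: A_y + 625.8 − 1.6·282 − 210 = 0 → A_y = 35.40 N.
ΣF_x = 0: no horizontal applied forces, so A_x = 0.

A_x = 0, A_y = 35.40 N, C_y = 625.8 N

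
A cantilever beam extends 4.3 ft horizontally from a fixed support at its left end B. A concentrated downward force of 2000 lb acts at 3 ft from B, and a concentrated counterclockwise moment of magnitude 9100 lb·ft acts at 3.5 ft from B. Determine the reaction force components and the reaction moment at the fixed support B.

ΣF_x = 0: B_x = 0.
ΣF_y = 0: B_y − 2000 = 0 → B_y = 2000 lb.
ΣM about B: M_B − 2000·3 + 9100 = 0 → M_B = -3100 lb·ft.

B_x = 0, B_y = 2000 lb, M_B = -3100 lb·ft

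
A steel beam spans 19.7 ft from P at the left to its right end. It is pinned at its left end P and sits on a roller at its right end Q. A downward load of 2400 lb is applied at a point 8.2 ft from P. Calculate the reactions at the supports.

P_x = 0, P_y = 1401 lb, Q_y = 999.0 lb

ΣM about P: Q_y·19.7 − 2400·8.2 = 0 → Q_y = 19680/19.7 = 998.985 ≈ 999.0 lb.
ΣF_y = 0: P_y + 998.985 − 2400 = 0 → P_y = 1401 lb.
ΣF_x = 0: no horizontal applied forces, so P_x = 0.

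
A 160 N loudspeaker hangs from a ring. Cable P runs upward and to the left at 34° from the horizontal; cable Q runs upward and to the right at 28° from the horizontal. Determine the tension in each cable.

T_P = 160.0 N, T_Q = 150.2 N

ΣF_x = 0: −T_P·cos34° + T_Q·cos28° = 0 → T_Q = 0.938943·T_P.
ΣF_y = 0: T_P·sin34° + T_Q·sin28° = 160.
Substitute: T_P·(0.559193 + 0.938943·0.469472) = 160 → T_P = 160.0 N.
Then T_Q = 0.938943 × 160 = 150.2 N.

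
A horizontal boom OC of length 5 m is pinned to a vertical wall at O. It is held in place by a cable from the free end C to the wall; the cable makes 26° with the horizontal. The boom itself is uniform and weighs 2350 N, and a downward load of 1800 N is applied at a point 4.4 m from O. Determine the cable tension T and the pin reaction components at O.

ΣM about O: T·sin26°·5 − 2350·2.5 − 1800·4.4 = 0 → T = 13795/(5·0.438371) = 6293.76 ≈ 6294 N.
ΣF_x = 0: O_x − T·cos26° = 0 → O_x = 6293.76 × 0.898794 = 5657 N.
ΣF_y = 0: O_y + T·sin26° − 2350 − 1800 = 0 → O_y = 4150 − 6293.76 × 0.438371 = 1391 N.

T = 6294 N, O_x = 5657 N, O_y = 1391 N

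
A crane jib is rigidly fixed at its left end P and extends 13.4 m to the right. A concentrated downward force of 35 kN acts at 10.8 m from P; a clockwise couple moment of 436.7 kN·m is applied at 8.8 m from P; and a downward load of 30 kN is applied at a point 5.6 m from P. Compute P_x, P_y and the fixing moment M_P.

P_x = 0, P_y = 65.00 kN, M_P = 982.7 kN·m

ΣF_x = 0: P_x = 0.
ΣF_y = 0: P_y − 35 − 30 = 0 → P_y = 65.00 kN.
ΣM about P: M_P − 35·10.8 − 436.7 − 30·5.6 = 0 → M_P = 982.7 kN·m.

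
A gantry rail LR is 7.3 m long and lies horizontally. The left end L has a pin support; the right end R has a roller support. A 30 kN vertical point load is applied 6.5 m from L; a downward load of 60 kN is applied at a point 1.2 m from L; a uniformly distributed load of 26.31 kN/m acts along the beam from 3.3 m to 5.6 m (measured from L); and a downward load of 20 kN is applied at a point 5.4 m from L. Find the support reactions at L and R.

L_x = 0, L_y = 82.26 kN, R_y = 88.26 kN

Resultant of the distributed load: 26.31 × 2.3 = 60.513 kN at 4.45 m from L.
Moments about L: R_y·7.3 − 30·6.5 − 60·1.2 − (26.31·2.3)·4.45 − 20·5.4 = 0 → R_y = 644.28285/7.3 = 88.2579 ≈ 88.26 kN.
ΣF_y = 0: L_y + 88.2579 − 30 − 60 − 26.31·2.3 − 20 = 0 → L_y = 82.26 kN.
ΣF_x = 0: no horizontal applied forces, so L_x = 0.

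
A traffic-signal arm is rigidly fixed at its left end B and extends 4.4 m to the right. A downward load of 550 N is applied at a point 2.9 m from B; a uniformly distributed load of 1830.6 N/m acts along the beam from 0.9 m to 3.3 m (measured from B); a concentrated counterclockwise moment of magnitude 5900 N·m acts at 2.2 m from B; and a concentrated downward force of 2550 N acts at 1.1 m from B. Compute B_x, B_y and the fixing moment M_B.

Resultant of the distributed load: 1830.6 × 2.4 = 4393.44 N at 2.1 m from B.
ΣF_x = 0: B_x = 0.
ΣF_y = 0: B_y − 550 − 1830.6·2.4 − 2550 = 0 → B_y = 7493 N.
ΣM about B: M_B − 550·2.9 − (1830.6·2.4)·2.1 + 5900 − 2550·1.1 = 0 → M_B = 7726 N·m.

B_x = 0, B_y = 7493 N, M_B = 7726 N·m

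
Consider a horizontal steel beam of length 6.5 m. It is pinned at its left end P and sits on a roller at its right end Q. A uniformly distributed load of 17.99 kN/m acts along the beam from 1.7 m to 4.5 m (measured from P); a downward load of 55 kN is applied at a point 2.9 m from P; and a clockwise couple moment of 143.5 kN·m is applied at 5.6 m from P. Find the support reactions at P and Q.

P_x = 0, P_y = 34.73 kN, Q_y = 70.64 kN

Resultant of the distributed load: 17.99 × 2.8 = 50.372 kN at 3.1 m from P.
ΣM about P: Q_y·6.5 − (17.99·2.8)·3.1 − 55·2.9 − 143.5 = 0 → Q_y = 459.1532/6.5 = 70.639 ≈ 70.64 kN.
ΣF_y = 0: P_y + 70.639 − 17.99·2.8 − 55 = 0 → P_y = 34.73 kN.
ΣF_x = 0: no horizontal applied forces, so P_x = 0.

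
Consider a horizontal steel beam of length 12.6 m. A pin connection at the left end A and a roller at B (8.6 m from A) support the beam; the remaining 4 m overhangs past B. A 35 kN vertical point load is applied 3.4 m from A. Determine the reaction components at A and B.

A_x = 0, A_y = 21.16 kN, B_y = 13.84 kN

ΣM about A: B_y·8.6 − 35·3.4 = 0 → B_y = 119/8.6 = 13.8372 ≈ 13.84 kN.
ΣF_y = 0: A_y + 13.8372 − 35 = 0 → A_y = 21.16 kN.
ΣF_x = 0: no horizontal applied forces, so A_x = 0.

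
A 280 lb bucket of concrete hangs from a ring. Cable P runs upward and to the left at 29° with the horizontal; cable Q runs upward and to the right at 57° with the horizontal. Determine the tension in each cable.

T_P = 152.9 lb, T_Q = 245.5 lb

ΣF_x = 0: −T_P·cos29° + T_Q·cos57° = 0 → T_Q = 1.60587·T_P.
ΣF_y = 0: T_P·sin29° + T_Q·sin57° = 280.
Substitute: T_P·(0.48481 + 1.60587·0.838671) = 280 → T_P = 152.871 ≈ 152.9 lb.
Then T_Q = 1.60587 × 152.871 = 245.5 lb.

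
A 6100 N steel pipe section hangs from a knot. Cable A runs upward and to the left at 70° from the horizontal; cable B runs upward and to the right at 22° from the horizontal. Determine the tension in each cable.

ΣF_x = 0: −T_A·cos70° + T_B·cos22° = 0 → T_B = 0.368881·T_A.
ΣF_y = 0: T_A·sin70° + T_B·sin22° = 6100.
Substitute: T_A·(0.939693 + 0.368881·0.374607) = 6100 → T_A = 5659.27 ≈ 5659 N.
Then T_B = 0.368881 × 5659.27 = 2088 N.

T_A = 5659 N, T_B = 2088 N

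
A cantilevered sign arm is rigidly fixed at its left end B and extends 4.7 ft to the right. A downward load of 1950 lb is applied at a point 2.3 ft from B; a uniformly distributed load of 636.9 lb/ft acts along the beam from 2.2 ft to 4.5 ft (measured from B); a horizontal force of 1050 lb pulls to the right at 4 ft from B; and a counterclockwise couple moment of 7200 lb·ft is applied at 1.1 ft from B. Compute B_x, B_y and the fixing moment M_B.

B_x = -1050 lb, B_y = 3415 lb, M_B = 2192 lb·ft

Resultant of the distributed load: 636.9 × 2.3 = 1464.87 lb at 3.35 ft from B.
ΣF_x = 0: B_x + 1050 = 0 → B_x = -1050 lb.
ΣF_y = 0: B_y − 1950 − 636.9·2.3 = 0 → B_y = 3415 lb.
ΣM about B: M_B − 1950·2.3 − (636.9·2.3)·3.35 + 7200 = 0 → M_B = 2192 lb·ft.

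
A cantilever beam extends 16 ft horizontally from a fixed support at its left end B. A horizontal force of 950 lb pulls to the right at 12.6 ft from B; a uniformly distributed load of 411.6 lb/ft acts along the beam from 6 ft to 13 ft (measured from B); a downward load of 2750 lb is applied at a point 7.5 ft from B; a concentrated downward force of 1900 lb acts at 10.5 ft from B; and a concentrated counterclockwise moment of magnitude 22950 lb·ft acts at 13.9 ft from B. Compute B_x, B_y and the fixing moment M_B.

Resultant of the distributed load: 411.6 × 7 = 2881.2 lb at 9.5 ft from B.
ΣF_x = 0: B_x + 950 = 0 → B_x = -950.0 lb.
ΣF_y = 0: B_y − 411.6·7 − 2750 − 1900 = 0 → B_y = 7531 lb.
ΣM about B: M_B − (411.6·7)·9.5 − 2750·7.5 − 1900·10.5 + 22950 = 0 → M_B = 45000 lb·ft.

B_x = -950.0 lb, B_y = 7531 lb, M_B = 45000 lb·ft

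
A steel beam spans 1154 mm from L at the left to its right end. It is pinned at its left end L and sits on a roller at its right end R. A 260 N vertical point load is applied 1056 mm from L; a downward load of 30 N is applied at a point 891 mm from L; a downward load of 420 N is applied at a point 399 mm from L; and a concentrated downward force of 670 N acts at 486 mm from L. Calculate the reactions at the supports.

L_x = 0, L_y = 691.5 N, R_y = 688.5 N

Taking moments about L: R_y·1154 − 260·1056 − 30·891 − 420·399 − 670·486 = 0 → R_y = 794490/1154 = 688.466 ≈ 688.5 N.
ΣF_y = 0: L_y + 688.466 − 260 − 30 − 420 − 670 = 0 → L_y = 691.5 N.
ΣF_x = 0: no horizontal applied forces, so L_x = 0.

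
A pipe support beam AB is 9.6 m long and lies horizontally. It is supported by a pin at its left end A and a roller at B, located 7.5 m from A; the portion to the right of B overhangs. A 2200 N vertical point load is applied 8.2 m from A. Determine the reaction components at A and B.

ΣM about A: B_y·7.5 − 2200·8.2 = 0 → B_y = 18040/7.5 = 2405.33 ≈ 2405 N.
ΣF_y = 0: A_y + 2405.33 − 2200 = 0 → A_y = -205.3 N.
ΣF_x = 0: no horizontal applied forces, so A_x = 0.

A_x = 0, A_y = -205.3 N, B_y = 2405 N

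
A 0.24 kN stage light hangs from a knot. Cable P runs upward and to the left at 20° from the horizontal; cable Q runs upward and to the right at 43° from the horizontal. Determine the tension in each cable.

ΣF_x = 0: −T_P·cos20° + T_Q·cos43° = 0 → T_Q = 1.28487·T_P.
ΣF_y = 0: T_P·sin20° + T_Q·sin43° = 0.24.
Substitute: T_P·(0.34202 + 1.28487·0.681998) = 0.24 → T_P = 0.196996 ≈ 0.1970 kN.
Then T_Q = 1.28487 × 0.196996 = 0.2531 kN.

T_P = 0.1970 kN, T_Q = 0.2531 kN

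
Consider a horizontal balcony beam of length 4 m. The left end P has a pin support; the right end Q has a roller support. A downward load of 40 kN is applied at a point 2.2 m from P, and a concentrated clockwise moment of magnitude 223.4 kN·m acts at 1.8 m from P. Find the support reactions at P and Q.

P_x = 0, P_y = -37.85 kN, Q_y = 77.85 kN

ΣM about P: Q_y·4 − 40·2.2 − 223.4 = 0 → Q_y = 311.4/4 = 77.85 kN.
ΣF_y = 0: P_y + 77.85 − 40 = 0 → P_y = -37.85 kN.
ΣF_x = 0: no horizontal applied forces, so P_x = 0.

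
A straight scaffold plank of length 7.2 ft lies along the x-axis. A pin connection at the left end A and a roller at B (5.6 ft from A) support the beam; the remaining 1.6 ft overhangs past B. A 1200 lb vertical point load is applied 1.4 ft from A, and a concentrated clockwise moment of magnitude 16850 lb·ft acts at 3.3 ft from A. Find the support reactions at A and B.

A_x = 0, A_y = -2109 lb, B_y = 3309 lb

Taking moments about A: B_y·5.6 − 1200·1.4 − 16850 = 0 → B_y = 18530/5.6 = 3308.93 ≈ 3309 lb.
ΣF_y = 0: A_y + 3308.93 − 1200 = 0 → A_y = -2109 lb.
ΣF_x = 0: no horizontal applied forces, so A_x = 0.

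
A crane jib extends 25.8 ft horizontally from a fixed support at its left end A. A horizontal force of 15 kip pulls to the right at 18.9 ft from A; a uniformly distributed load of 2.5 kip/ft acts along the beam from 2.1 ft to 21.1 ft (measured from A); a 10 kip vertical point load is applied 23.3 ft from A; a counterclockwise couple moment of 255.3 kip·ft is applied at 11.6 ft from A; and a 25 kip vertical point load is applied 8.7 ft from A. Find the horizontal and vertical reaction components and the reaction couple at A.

A_x = -15.00 kip, A_y = 82.50 kip, M_A = 746.2 kip·ft

Resultant of the distributed load: 2.5 × 19 = 47.5 kip at 11.6 ft from A.
ΣF_x = 0: A_x + 15 = 0 → A_x = -15.00 kip.
ΣF_y = 0: A_y − 2.5·19 − 10 − 25 = 0 → A_y = 82.50 kip.
ΣM about A: M_A − (2.5·19)·11.6 − 10·23.3 + 255.3 − 25·8.7 = 0 → M_A = 746.2 kip·ft.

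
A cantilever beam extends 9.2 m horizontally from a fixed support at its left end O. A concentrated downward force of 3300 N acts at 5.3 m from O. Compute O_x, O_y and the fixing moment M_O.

ΣF_x = 0: O_x = 0.
ΣF_y = 0: O_y − 3300 = 0 → O_y = 3300 N.
ΣM about O: M_O − 3300·5.3 = 0 → M_O = 17490 N·m.

O_x = 0, O_y = 3300 N, M_O = 17490 N·m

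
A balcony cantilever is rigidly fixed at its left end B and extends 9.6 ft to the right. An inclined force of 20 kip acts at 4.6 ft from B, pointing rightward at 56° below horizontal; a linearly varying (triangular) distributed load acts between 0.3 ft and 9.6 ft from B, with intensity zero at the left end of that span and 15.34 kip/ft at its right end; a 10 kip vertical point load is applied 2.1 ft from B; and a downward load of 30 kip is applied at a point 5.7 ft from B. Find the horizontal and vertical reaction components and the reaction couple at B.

B_x = -11.18 kip, B_y = 127.9 kip, M_B = 731.9 kip·ft

Resultant of the triangular load: ½ × 15.34 × 9.3 = 71.331 kip, acting at 6.5 ft from B (one-third of the span from the peak).
ΣF_x = 0: B_x + 20·cos56° = 0 → B_x = -11.18 kip.
ΣF_y = 0: B_y − 20·sin56° − ½·15.34·9.3 − 10 − 30 = 0 → B_y = 127.9 kip.
ΣM about B: M_B − 20·sin56°·4.6 − (½·15.34·9.3)·6.5 − 10·2.1 − 30·5.7 = 0 → M_B = 731.9 kip·ft.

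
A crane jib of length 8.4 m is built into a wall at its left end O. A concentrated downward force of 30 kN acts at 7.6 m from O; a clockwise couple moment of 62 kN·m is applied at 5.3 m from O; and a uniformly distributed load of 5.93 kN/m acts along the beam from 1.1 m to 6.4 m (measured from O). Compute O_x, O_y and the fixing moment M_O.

Resultant of the distributed load: 5.93 × 5.3 = 31.429 kN at 3.75 m from O.
ΣF_x = 0: O_x = 0.
ΣF_y = 0: O_y − 30 − 5.93·5.3 = 0 → O_y = 61.43 kN.
ΣM about O: M_O − 30·7.6 − 62 − (5.93·5.3)·3.75 = 0 → M_O = 407.9 kN·m.

O_x = 0, O_y = 61.43 kN, M_O = 407.9 kN·m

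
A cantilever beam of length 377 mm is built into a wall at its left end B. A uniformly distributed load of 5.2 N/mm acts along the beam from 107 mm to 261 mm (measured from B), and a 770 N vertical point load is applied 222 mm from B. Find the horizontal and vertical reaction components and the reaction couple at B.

B_x = 0, B_y = 1571 N, M_B = 318300 N·mm

Resultant of the distributed load: 5.2 × 154 = 800.8 N at 184 mm from B.
ΣF_x = 0: B_x = 0.
ΣF_y = 0: B_y − 5.2·154 − 770 = 0 → B_y = 1571 N.
ΣM about B: M_B − (5.2·154)·184 − 770·222 = 0 → M_B = 318300 N·mm.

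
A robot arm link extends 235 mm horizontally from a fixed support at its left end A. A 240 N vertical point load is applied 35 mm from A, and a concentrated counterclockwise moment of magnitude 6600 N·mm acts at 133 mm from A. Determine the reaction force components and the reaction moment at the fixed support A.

A_x = 0, A_y = 240.0 N, M_A = 1800 N·mm

ΣF_x = 0: A_x = 0.
ΣF_y = 0: A_y − 240 = 0 → A_y = 240.0 N.
ΣM about A: M_A − 240·35 + 6600 = 0 → M_A = 1800 N·mm.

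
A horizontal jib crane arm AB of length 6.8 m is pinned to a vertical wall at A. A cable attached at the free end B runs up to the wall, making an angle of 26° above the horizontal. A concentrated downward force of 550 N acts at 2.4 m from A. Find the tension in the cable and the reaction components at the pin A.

T = 442.8 N, A_x = 398.0 N, A_y = 355.9 N

ΣM about A: T·sin26°·6.8 − 550·2.4 = 0 → T = 1320/(6.8·0.438371) = 442.816 ≈ 442.8 N.
ΣF_x = 0: A_x − T·cos26° = 0 → A_x = 442.816 × 0.898794 = 398.0 N.
ΣF_y = 0: A_y + T·sin26° − 550 = 0 → A_y = 550 − 442.816 × 0.438371 = 355.9 N.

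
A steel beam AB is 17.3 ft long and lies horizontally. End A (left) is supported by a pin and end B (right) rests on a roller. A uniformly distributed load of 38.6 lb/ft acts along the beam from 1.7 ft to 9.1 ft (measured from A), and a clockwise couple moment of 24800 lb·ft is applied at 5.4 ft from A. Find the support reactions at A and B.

Resultant of the distributed load: 38.6 × 7.4 = 285.64 lb at 5.4 ft from A.
Taking moments about A: B_y·17.3 − (38.6·7.4)·5.4 − 24800 = 0 → B_y = 26342.456/17.3 = 1522.69 ≈ 1523 lb.
ΣF_y = 0: A_y + 1522.69 − 38.6·7.4 = 0 → A_y = -1237 lb.
ΣF_x = 0: no horizontal applied forces, so A_x = 0.

A_x = 0, A_y = -1237 lb, B_y = 1523 lb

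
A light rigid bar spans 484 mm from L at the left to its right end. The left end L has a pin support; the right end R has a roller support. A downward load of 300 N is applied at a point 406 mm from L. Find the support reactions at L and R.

L_x = 0, L_y = 48.35 N, R_y = 251.7 N

ΣM about L: R_y·484 − 300·406 = 0 → R_y = 121800/484 = 251.653 ≈ 251.7 N.
ΣF_y = 0: L_y + 251.653 − 300 = 0 → L_y = 48.35 N.
ΣF_x = 0: no horizontal applied forces, so L_x = 0.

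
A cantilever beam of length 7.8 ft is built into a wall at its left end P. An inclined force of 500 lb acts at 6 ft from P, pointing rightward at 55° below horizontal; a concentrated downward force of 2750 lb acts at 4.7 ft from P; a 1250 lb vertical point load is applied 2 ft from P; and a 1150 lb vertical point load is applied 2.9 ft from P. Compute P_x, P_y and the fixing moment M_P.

ΣF_x = 0: P_x + 500·cos55° = 0 → P_x = -286.8 lb.
ΣF_y = 0: P_y − 500·sin55° − 2750 − 1250 − 1150 = 0 → P_y = 5560 lb.
ΣM about P: M_P − 500·sin55°·6 − 2750·4.7 − 1250·2 − 1150·2.9 = 0 → M_P = 21220 lb·ft.

P_x = -286.8 lb, P_y = 5560 lb, M_P = 21220 lb·ft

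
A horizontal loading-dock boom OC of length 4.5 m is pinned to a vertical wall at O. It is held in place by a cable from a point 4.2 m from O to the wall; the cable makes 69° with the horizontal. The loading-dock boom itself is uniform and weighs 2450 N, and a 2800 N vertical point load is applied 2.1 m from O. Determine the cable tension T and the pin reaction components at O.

ΣM about O: T·sin69°·4.2 − 2450·2.25 − 2800·2.1 = 0 → T = 11392.5/(4.2·0.93358) = 2905.48 ≈ 2905 N.
ΣF_x = 0: O_x − T·cos69° = 0 → O_x = 2905.48 × 0.358368 = 1041 N.
ΣF_y = 0: O_y + T·sin69° − 2450 − 2800 = 0 → O_y = 5250 − 2905.48 × 0.93358 = 2538 N.

T = 2905 N, O_x = 1041 N, O_y = 2538 N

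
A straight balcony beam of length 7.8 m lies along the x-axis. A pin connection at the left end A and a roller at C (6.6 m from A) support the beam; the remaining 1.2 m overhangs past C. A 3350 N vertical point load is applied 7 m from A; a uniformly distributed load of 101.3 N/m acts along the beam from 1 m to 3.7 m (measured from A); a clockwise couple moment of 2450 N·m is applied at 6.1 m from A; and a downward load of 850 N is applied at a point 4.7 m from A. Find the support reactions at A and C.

A_x = 0, A_y = -153.4 N, C_y = 4627 N

Resultant of the distributed load: 101.3 × 2.7 = 273.51 N at 2.35 m from A.
Moments about A: C_y·6.6 − 3350·7 − (101.3·2.7)·2.35 − 2450 − 850·4.7 = 0 → C_y = 30537.7485/6.6 = 4626.93 ≈ 4627 N.
ΣF_y = 0: A_y + 4626.93 − 3350 − 101.3·2.7 − 850 = 0 → A_y = -153.4 N.
ΣF_x = 0: no horizontal applied forces, so A_x = 0.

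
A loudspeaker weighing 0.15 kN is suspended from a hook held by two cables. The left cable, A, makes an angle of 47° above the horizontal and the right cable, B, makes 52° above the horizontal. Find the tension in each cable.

T_A = 0.09350 kN, T_B = 0.1036 kN

ΣF_x = 0: −T_A·cos47° + T_B·cos52° = 0 → T_B = 1.10775·T_A.
ΣF_y = 0: T_A·sin47° + T_B·sin52° = 0.15.
Substitute: T_A·(0.731354 + 1.10775·0.788011) = 0.15 → T_A = 0.0935003 ≈ 0.09350 kN.
Then T_B = 1.10775 × 0.0935003 = 0.1036 kN.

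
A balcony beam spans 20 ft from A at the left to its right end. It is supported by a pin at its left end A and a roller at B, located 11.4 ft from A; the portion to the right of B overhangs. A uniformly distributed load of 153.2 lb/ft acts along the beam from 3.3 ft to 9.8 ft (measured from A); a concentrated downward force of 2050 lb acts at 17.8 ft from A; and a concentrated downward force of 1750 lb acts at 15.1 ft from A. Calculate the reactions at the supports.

Resultant of the distributed load: 153.2 × 6.5 = 995.8 lb at 6.55 ft from A.
Moments about A: B_y·11.4 − (153.2·6.5)·6.55 − 2050·17.8 − 1750·15.1 = 0 → B_y = 69437.49/11.4 = 6091.01 ≈ 6091 lb.
ΣF_y = 0: A_y + 6091.01 − 153.2·6.5 − 2050 − 1750 = 0 → A_y = -1295 lb.
ΣF_x = 0: no horizontal applied forces, so A_x = 0.

A_x = 0, A_y = -1295 lb, B_y = 6091 lb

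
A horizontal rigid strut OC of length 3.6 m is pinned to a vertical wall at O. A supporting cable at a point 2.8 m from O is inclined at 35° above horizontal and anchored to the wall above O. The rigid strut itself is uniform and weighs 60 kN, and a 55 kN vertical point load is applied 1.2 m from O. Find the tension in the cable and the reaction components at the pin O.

ΣM about O: T·sin35°·2.8 − 60·1.8 − 55·1.2 = 0 → T = 174/(2.8·0.573576) = 108.343 ≈ 108.3 kN.
ΣF_x = 0: O_x − T·cos35° = 0 → O_x = 108.343 × 0.819152 = 88.75 kN.
ΣF_y = 0: O_y + T·sin35° − 60 − 55 = 0 → O_y = 115 − 108.343 × 0.573576 = 52.86 kN.

T = 108.3 kN, O_x = 88.75 kN, O_y = 52.86 kN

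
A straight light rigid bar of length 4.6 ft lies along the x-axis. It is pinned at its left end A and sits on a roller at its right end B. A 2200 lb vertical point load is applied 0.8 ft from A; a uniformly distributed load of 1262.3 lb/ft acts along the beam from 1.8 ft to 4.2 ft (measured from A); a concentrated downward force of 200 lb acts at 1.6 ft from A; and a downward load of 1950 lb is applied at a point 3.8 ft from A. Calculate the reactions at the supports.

Resultant of the distributed load: 1262.3 × 2.4 = 3029.52 lb at 3 ft from A.
Moments about A: B_y·4.6 − 2200·0.8 − (1262.3·2.4)·3 − 200·1.6 − 1950·3.8 = 0 → B_y = 18578.56/4.6 = 4038.82 ≈ 4039 lb.
ΣF_y = 0: A_y + 4038.82 − 2200 − 1262.3·2.4 − 200 − 1950 = 0 → A_y = 3341 lb.
ΣF_x = 0: no horizontal applied forces, so A_x = 0.

A_x = 0, A_y = 3341 lb, B_y = 4039 lb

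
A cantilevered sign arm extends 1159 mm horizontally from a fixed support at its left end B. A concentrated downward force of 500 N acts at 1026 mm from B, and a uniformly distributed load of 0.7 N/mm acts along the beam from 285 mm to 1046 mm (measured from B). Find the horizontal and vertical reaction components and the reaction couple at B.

Resultant of the distributed load: 0.7 × 761 = 532.7 N at 665.5 mm from B.
ΣF_x = 0: B_x = 0.
ΣF_y = 0: B_y − 500 − 0.7·761 = 0 → B_y = 1033 N.
ΣM about B: M_B − 500·1026 − (0.7·761)·665.5 = 0 → M_B = 867500 N·mm.

B_x = 0, B_y = 1033 N, M_B = 867500 N·mm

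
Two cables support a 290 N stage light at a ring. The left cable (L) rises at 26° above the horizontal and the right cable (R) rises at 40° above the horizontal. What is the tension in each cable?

ΣF_x = 0: −T_L·cos26° + T_R·cos40° = 0 → T_R = 1.17329·T_L.
ΣF_y = 0: T_L·sin26° + T_R·sin40° = 290.
Substitute: T_L·(0.438371 + 1.17329·0.642788) = 290 → T_L = 243.177 ≈ 243.2 N.
Then T_R = 1.17329 × 243.177 = 285.3 N.

T_L = 243.2 N, T_R = 285.3 N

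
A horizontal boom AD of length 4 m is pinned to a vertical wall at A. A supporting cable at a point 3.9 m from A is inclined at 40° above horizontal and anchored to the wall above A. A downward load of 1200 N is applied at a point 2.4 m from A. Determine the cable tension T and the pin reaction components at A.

T = 1149 N, A_x = 880.1 N, A_y = 461.5 N

ΣM about A: T·sin40°·3.9 − 1200·2.4 = 0 → T = 2880/(3.9·0.642788) = 1148.84 ≈ 1149 N.
ΣF_x = 0: A_x − T·cos40° = 0 → A_x = 1148.84 × 0.766044 = 880.1 N.
ΣF_y = 0: A_y + T·sin40° − 1200 = 0 → A_y = 1200 − 1148.84 × 0.642788 = 461.5 N.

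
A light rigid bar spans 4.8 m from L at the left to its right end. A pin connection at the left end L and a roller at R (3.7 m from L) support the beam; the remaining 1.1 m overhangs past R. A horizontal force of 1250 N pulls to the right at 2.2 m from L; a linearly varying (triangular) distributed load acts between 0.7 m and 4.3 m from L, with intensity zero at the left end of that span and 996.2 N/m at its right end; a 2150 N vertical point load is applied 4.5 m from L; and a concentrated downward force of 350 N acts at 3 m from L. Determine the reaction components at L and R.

Resultant of the triangular load: ½ × 996.2 × 3.6 = 1793.16 N, acting at 3.1 m from L (one-third of the span from the peak).
Taking moments about L: R_y·3.7 − (½·996.2·3.6)·3.1 − 2150·4.5 − 350·3 = 0 → R_y = 16283.796/3.7 = 4401.03 ≈ 4401 N.
ΣF_y = 0: L_y + 4401.03 − ½·996.2·3.6 − 2150 − 350 = 0 → L_y = -107.9 N.
ΣF_x = 0: L_x + 1250 = 0 → L_x = -1250 N.

L_x = -1250 N, L_y = -107.9 N, R_y = 4401 N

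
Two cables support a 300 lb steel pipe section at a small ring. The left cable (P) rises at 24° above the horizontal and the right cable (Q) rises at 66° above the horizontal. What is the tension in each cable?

ΣF_x = 0: −T_P·cos24° + T_Q·cos66° = 0 → T_Q = 2.24604·T_P.
ΣF_y = 0: T_P·sin24° + T_Q·sin66° = 300.
Substitute: T_P·(0.406737 + 2.24604·0.913545) = 300 → T_P = 122.021 ≈ 122.0 lb.
Then T_Q = 2.24604 × 122.021 = 274.1 lb.

T_P = 122.0 lb, T_Q = 274.1 lb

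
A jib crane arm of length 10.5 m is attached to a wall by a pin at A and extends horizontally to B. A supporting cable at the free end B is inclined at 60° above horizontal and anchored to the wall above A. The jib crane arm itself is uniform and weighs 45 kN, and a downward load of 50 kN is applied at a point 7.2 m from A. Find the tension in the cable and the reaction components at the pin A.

T = 65.57 kN, A_x = 32.79 kN, A_y = 38.21 kN

ΣM about A: T·sin60°·10.5 − 45·5.25 − 50·7.2 = 0 → T = 596.25/(10.5·0.866025) = 65.5705 ≈ 65.57 kN.
ΣF_x = 0: A_x − T·cos60° = 0 → A_x = 65.5705 × 0.5 = 32.79 kN.
ΣF_y = 0: A_y + T·sin60° − 45 − 50 = 0 → A_y = 95 − 65.5705 × 0.866025 = 38.21 kN.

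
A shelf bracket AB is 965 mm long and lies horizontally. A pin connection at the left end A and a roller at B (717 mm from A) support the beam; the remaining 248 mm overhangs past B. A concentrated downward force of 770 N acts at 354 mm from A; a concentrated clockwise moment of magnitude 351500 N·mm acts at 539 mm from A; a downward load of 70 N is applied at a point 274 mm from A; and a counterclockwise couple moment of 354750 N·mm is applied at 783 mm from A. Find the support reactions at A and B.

A_x = 0, A_y = 437.6 N, B_y = 402.4 N

Moments about A: B_y·717 − 770·354 − 351500 − 70·274 + 354750 = 0 → B_y = 288510/717 = 402.385 ≈ 402.4 N.
ΣF_y = 0: A_y + 402.385 − 770 − 70 = 0 → A_y = 437.6 N.
ΣF_x = 0: no horizontal applied forces, so A_x = 0.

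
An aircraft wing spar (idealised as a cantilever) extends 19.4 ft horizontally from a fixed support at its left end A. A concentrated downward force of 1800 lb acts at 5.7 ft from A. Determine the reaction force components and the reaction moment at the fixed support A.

A_x = 0, A_y = 1800 lb, M_A = 10260 lb·ft

ΣF_x = 0: A_x = 0.
ΣF_y = 0: A_y − 1800 = 0 → A_y = 1800 lb.
ΣM about A: M_A − 1800·5.7 = 0 → M_A = 10260 lb·ft.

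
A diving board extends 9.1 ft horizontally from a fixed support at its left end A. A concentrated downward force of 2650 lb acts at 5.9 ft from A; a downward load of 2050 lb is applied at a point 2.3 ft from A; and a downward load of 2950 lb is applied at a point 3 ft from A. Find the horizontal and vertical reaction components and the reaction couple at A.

ΣF_x = 0: A_x = 0.
ΣF_y = 0: A_y − 2650 − 2050 − 2950 = 0 → A_y = 7650 lb.
ΣM about A: M_A − 2650·5.9 − 2050·2.3 − 2950·3 = 0 → M_A = 29200 lb·ft.

A_x = 0, A_y = 7650 lb, M_A = 29200 lb·ft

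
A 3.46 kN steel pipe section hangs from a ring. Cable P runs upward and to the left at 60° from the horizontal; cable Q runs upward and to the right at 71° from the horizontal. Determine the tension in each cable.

ΣF_x = 0: −T_P·cos60° + T_Q·cos71° = 0 → T_Q = 1.53578·T_P.
ΣF_y = 0: T_P·sin60° + T_Q·sin71° = 3.46.
Substitute: T_P·(0.866025 + 1.53578·0.945519) = 3.46 → T_P = 1.49258 ≈ 1.493 kN.
Then T_Q = 1.53578 × 1.49258 = 2.292 kN.

T_P = 1.493 kN, T_Q = 2.292 kN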